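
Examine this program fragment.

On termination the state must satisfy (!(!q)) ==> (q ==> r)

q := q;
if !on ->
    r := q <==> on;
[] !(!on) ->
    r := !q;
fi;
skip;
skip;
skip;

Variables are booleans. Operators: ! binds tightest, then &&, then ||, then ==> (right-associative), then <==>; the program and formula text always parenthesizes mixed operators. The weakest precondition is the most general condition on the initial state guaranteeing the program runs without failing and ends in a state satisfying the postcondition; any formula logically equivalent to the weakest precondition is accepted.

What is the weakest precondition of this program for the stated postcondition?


Working backward. After the program, the postcondition (!(!q)) ==> (q ==> r) must hold; in canonical form it is q ==> (q ==> r).
Before skip: q ==> (q ==> r)
Before skip: q ==> (q ==> r)
Before skip: q ==> (q ==> r)
Then branch requires q ==> (q ==> (q <==> on)); else branch requires q ==> (q ==> (!q)).
Before the if: ((!on) ==> (q ==> (q ==> (q <==> on)))) && (on ==> (q ==> (q ==> (!q))))
Before q := q: ((!on) ==> (q ==> (q ==> (q <==> on)))) && (on ==> (q ==> (q ==> (!q))))
Answer: WP = ((!on) ==> (q ==> (q ==> (q <==> on)))) && (on ==> (q ==> (q ==> (!q))))


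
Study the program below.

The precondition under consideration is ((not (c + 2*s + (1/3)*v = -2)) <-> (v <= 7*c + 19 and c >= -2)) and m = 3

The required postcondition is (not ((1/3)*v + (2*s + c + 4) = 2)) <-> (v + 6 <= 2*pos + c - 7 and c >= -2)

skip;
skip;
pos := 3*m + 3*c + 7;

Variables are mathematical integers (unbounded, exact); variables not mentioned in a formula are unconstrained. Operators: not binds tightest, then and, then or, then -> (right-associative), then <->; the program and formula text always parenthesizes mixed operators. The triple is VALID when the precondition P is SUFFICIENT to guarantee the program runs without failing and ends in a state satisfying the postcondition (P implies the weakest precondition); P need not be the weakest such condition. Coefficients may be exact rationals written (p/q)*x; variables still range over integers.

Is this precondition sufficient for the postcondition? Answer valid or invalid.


Working backward. After the program, the postcondition (not ((1/3)*v + (2*s + c + 4) = 2)) <-> (v + 6 <= 2*pos + c - 7 and c >= -2) must hold; in canonical form it is (not (c + 2*s + (1/3)*v = -2)) <-> (v <= c + 2*pos - 13 and c >= -2).
Before pos := 3*m + 3*c + 7: (not (c + 2*s + (1/3)*v = -2)) <-> (v <= 7*c + 6*m + 1 and c >= -2)
Before skip: (not (c + 2*s + (1/3)*v = -2)) <-> (v <= 7*c + 6*m + 1 and c >= -2)
Before skip: (not (c + 2*s + (1/3)*v = -2)) <-> (v <= 7*c + 6*m + 1 and c >= -2)
The weakest precondition is (not (c + 2*s + (1/3)*v = -2)) <-> (v <= 7*c + 6*m + 1 and c >= -2).
Check whether ((not (c + 2*s + (1/3)*v = -2)) <-> (v <= 7*c + 19 and c >= -2)) and m = 3 implies it.
Every state satisfying the precondition satisfies the weakest precondition: the implication holds.
Answer: valid


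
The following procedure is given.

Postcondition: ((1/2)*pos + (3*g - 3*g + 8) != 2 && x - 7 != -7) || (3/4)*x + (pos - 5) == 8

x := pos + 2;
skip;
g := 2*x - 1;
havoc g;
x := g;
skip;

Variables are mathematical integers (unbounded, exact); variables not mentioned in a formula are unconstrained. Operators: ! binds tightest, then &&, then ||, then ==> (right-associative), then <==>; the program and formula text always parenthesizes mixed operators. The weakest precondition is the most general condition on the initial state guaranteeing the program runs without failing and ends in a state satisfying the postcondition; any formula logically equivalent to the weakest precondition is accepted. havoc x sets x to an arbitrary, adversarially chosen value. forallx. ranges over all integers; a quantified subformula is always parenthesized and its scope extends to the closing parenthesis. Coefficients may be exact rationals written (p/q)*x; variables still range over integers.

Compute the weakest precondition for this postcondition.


Working backward. After the program, the postcondition ((1/2)*pos + (3*g - 3*g + 8) != 2 && x - 7 != -7) || (3/4)*x + (pos - 5) == 8 must hold; in canonical form it is ((1/2)*pos != -6 && x != 0) || pos + (3/4)*x == 13.
Before skip: ((1/2)*pos != -6 && x != 0) || pos + (3/4)*x == 13
Before x := g: ((1/2)*pos != -6 && g != 0) || (3/4)*g + pos == 13
Before havoc g: forall g_1. (((1/2)*pos != -6 && g_1 != 0) || (3/4)*g_1 + pos == 13)
Before g := 2*x - 1: forall g_1. (((1/2)*pos != -6 && g_1 != 0) || (3/4)*g_1 + pos == 13)
Before skip: forall g_1. (((1/2)*pos != -6 && g_1 != 0) || (3/4)*g_1 + pos == 13)
Before x := pos + 2: forall g_1. (((1/2)*pos != -6 && g_1 != 0) || (3/4)*g_1 + pos == 13)
Answer: WP = forall g_1. (((1/2)*pos != -6 && g_1 != 0) || (3/4)*g_1 + pos == 13)


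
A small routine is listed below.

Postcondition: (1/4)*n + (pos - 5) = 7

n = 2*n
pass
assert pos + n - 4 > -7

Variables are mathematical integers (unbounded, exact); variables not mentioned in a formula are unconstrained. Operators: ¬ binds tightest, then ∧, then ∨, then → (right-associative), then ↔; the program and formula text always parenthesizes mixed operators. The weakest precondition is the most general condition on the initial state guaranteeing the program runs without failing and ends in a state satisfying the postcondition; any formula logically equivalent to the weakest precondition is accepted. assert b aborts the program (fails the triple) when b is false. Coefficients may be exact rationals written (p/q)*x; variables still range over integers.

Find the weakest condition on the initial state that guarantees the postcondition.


Working backward. After the program, the postcondition (1/4)*n + (pos - 5) = 7 must hold; in canonical form it is (1/4)*n + pos = 12.
Before assert pos + n - 4 > -7: n + pos > -3 ∧ (1/4)*n + pos = 12
Before skip: n + pos > -3 ∧ (1/4)*n + pos = 12
Before n := 2*n: 2*n + pos > -3 ∧ (1/2)*n + pos = 12
Answer: WP = 2*n + pos > -3 ∧ (1/2)*n + pos = 12


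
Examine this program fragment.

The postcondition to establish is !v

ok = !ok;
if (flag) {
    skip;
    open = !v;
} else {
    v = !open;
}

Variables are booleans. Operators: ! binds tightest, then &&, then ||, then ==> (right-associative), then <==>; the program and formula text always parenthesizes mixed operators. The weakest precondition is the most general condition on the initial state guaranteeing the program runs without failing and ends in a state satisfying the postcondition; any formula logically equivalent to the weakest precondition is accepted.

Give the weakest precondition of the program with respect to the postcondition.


Working backward. After the program, !v must hold.
Then branch requires !v; else branch requires open.
Before the if: (flag ==> (!v)) && ((!flag) ==> open)
Before ok := !ok: (flag ==> (!v)) && ((!flag) ==> open)
Answer: WP = (flag ==> (!v)) && ((!flag) ==> open)


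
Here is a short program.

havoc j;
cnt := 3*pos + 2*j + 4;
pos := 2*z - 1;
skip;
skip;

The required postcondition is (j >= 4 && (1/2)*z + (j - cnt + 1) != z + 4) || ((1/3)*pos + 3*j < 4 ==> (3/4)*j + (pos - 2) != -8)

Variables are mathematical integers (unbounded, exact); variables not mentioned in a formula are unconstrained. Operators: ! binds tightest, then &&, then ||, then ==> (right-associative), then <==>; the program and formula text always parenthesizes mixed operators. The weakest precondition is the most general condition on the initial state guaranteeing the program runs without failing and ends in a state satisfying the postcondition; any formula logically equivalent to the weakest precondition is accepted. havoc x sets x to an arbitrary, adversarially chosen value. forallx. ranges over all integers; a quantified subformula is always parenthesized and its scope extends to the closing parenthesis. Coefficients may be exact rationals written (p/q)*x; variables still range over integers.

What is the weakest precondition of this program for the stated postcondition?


Working backward. After the program, the postcondition (j >= 4 && (1/2)*z + (j - cnt + 1) != z + 4) || ((1/3)*pos + 3*j < 4 ==> (3/4)*j + (pos - 2) != -8) must hold; in canonical form it is (j >= 4 && j != cnt + (1/2)*z + 3) || (3*j + (1/3)*pos < 4 ==> (3/4)*j + pos != -6).
Before skip: (j >= 4 && j != cnt + (1/2)*z + 3) || (3*j + (1/3)*pos < 4 ==> (3/4)*j + pos != -6)
Before skip: (j >= 4 && j != cnt + (1/2)*z + 3) || (3*j + (1/3)*pos < 4 ==> (3/4)*j + pos != -6)
Before pos := 2*z - 1: (j >= 4 && j != cnt + (1/2)*z + 3) || (3*j + (2/3)*z < 13/3 ==> (3/4)*j + 2*z != -5)
Before cnt := 3*pos + 2*j + 4: (j >= 4 && j + 3*pos + (1/2)*z != -7) || (3*j + (2/3)*z < 13/3 ==> (3/4)*j + 2*z != -5)
Before havoc j: forall j_1. ((j_1 >= 4 && j_1 + 3*pos + (1/2)*z != -7) || (3*j_1 + (2/3)*z < 13/3 ==> (3/4)*j_1 + 2*z != -5))
Answer: WP = forall j_1. ((j_1 >= 4 && j_1 + 3*pos + (1/2)*z != -7) || (3*j_1 + (2/3)*z < 13/3 ==> (3/4)*j_1 + 2*z != -5))


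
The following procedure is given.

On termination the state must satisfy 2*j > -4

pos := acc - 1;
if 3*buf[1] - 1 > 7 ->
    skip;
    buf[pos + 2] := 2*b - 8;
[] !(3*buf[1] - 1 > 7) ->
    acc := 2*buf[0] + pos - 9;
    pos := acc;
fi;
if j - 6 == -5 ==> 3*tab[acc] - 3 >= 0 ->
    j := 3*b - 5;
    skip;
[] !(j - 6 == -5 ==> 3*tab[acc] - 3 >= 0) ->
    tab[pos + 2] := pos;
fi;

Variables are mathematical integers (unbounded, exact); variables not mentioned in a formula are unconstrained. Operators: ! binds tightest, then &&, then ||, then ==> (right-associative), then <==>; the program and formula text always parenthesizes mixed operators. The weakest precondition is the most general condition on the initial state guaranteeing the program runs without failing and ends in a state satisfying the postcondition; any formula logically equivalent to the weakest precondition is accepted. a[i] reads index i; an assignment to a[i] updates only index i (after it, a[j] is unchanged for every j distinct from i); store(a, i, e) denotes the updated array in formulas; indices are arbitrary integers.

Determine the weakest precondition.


Working backward. After the program, 2*j > -4 must hold.
Then branch requires 6*b > 6; else branch requires 2*j > -4.
Before the if: ((j == 1 ==> 3*tab[acc] >= 3) ==> 6*b > 6) && ((!(j == 1 ==> 3*tab[acc] >= 3)) ==> 2*j > -4)
Then branch requires ((j == 1 ==> 3*tab[acc] >= 3) ==> 6*b > 6) && ((!(j == 1 ==> 3*tab[acc] >= 3)) ==> 2*j > -4); else branch requires ((j == 1 ==> 3*tab[2*buf[0] + pos - 9] >= 3) ==> 6*b > 6) && ((!(j == 1 ==> 3*tab[2*buf[0] + pos - 9] >= 3)) ==> 2*j > -4).
Before the if: (3*buf[1] > 8 ==> (((j == 1 ==> 3*tab[acc] >= 3) ==> 6*b > 6) && ((!(j == 1 ==> 3*tab[acc] >= 3)) ==> 2*j > -4))) && ((!(3*buf[1] > 8)) ==> (((j == 1 ==> 3*tab[2*buf[0] + pos - 9] >= 3) ==> 6*b > 6) && ((!(j == 1 ==> 3*tab[2*buf[0] + pos - 9] >= 3)) ==> 2*j > -4)))
Before pos := acc - 1: (3*buf[1] > 8 ==> (((j == 1 ==> 3*tab[acc] >= 3) ==> 6*b > 6) && ((!(j == 1 ==> 3*tab[acc] >= 3)) ==> 2*j > -4))) && ((!(3*buf[1] > 8)) ==> (((j == 1 ==> 3*tab[2*buf[0] + acc - 10] >= 3) ==> 6*b > 6) && ((!(j == 1 ==> 3*tab[2*buf[0] + acc - 10] >= 3)) ==> 2*j > -4)))
Answer: WP = (3*buf[1] > 8 ==> (((j == 1 ==> 3*tab[acc] >= 3) ==> 6*b > 6) && ((!(j == 1 ==> 3*tab[acc] >= 3)) ==> 2*j > -4))) && ((!(3*buf[1] > 8)) ==> (((j == 1 ==> 3*tab[2*buf[0] + acc - 10] >= 3) ==> 6*b > 6) && ((!(j == 1 ==> 3*tab[2*buf[0] + acc - 10] >= 3)) ==> 2*j > -4)))


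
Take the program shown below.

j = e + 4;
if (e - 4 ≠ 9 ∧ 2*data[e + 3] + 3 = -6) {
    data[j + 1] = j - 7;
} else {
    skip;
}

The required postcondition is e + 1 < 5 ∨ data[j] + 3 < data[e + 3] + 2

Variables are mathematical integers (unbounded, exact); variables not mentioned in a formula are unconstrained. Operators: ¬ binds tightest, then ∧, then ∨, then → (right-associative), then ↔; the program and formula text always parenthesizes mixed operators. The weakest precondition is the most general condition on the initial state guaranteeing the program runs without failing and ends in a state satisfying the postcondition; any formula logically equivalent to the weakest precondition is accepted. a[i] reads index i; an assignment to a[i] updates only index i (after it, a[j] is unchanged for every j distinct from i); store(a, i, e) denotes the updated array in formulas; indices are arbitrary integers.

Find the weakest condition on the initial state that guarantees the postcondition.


Working backward. After the program, the postcondition e + 1 < 5 ∨ data[j] + 3 < data[e + 3] + 2 must hold; in canonical form it is e < 4 ∨ data[j] < data[e + 3] - 1.
Then branch requires e < 4 ∨ store(data, j + 1, j - 7)[j] < store(data, j + 1, j - 7)[e + 3] - 1; else branch requires e < 4 ∨ data[j] < data[e + 3] - 1.
Before the if: ((e ≠ 13 ∧ 2*data[e + 3] = -9) → (e < 4 ∨ store(data, j + 1, j - 7)[j] < store(data, j + 1, j - 7)[e + 3] - 1)) ∧ ((¬(e ≠ 13 ∧ 2*data[e + 3] = -9)) → (e < 4 ∨ data[j] < data[e + 3] - 1))
Before j := e + 4: ((e ≠ 13 ∧ 2*data[e + 3] = -9) → (e < 4 ∨ store(data, e + 5, e - 3)[e + 4] < store(data, e + 5, e - 3)[e + 3] - 1)) ∧ ((¬(e ≠ 13 ∧ 2*data[e + 3] = -9)) → (e < 4 ∨ data[e + 4] < data[e + 3] - 1))
Answer: WP = ((e ≠ 13 ∧ 2*data[e + 3] = -9) → (e < 4 ∨ store(data, e + 5, e - 3)[e + 4] < store(data, e + 5, e - 3)[e + 3] - 1)) ∧ ((¬(e ≠ 13 ∧ 2*data[e + 3] = -9)) → (e < 4 ∨ data[e + 4] < data[e + 3] - 1))


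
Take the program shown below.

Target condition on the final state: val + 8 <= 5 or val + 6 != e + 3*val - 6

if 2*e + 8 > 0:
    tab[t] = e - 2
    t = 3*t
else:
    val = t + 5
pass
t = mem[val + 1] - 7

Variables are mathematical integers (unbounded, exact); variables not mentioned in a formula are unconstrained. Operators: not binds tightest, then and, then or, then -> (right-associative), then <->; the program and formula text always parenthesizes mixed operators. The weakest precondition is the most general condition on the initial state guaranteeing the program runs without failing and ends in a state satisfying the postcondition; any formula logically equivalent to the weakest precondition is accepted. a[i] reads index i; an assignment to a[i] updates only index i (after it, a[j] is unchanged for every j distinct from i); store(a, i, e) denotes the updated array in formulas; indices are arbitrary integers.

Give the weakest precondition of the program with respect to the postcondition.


Working backward. After the program, the postcondition val + 8 <= 5 or val + 6 != e + 3*val - 6 must hold; in canonical form it is val <= -3 or e + 2*val != 12.
Before t := mem[val + 1] - 7: val <= -3 or e + 2*val != 12
Before skip: val <= -3 or e + 2*val != 12
Then branch requires val <= -3 or e + 2*val != 12; else branch requires t <= -8 or e + 2*t != 2.
Before the if: (2*e > -8 -> (val <= -3 or e + 2*val != 12)) and ((not (2*e > -8)) -> (t <= -8 or e + 2*t != 2))
Answer: WP = (2*e > -8 -> (val <= -3 or e + 2*val != 12)) and ((not (2*e > -8)) -> (t <= -8 or e + 2*t != 2))


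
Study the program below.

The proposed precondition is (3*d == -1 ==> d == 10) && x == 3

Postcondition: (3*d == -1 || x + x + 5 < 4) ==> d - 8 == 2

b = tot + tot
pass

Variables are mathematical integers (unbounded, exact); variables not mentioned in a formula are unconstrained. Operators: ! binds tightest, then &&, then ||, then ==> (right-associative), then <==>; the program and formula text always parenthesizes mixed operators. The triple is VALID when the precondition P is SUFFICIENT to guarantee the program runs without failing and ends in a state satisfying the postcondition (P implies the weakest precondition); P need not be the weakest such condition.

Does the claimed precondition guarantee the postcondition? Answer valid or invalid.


Working backward. After the program, the postcondition (3*d == -1 || x + x + 5 < 4) ==> d - 8 == 2 must hold; in canonical form it is (3*d == -1 || 2*x < -1) ==> d == 10.
Before skip: (3*d == -1 || 2*x < -1) ==> d == 10
Before b := tot + tot: (3*d == -1 || 2*x < -1) ==> d == 10
The weakest precondition is (3*d == -1 || 2*x < -1) ==> d == 10.
Check whether (3*d == -1 ==> d == 10) && x == 3 implies it.
Every state satisfying the precondition satisfies the weakest precondition: the implication holds.
Answer: valid


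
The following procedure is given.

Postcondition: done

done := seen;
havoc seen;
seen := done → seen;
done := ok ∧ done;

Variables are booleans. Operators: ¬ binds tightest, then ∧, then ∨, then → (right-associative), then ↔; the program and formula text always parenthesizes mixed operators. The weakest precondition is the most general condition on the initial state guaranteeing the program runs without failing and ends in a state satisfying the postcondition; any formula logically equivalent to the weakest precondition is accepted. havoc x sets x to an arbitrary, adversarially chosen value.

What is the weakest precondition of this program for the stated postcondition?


Working backward. After the program, done must hold.
Before done := ok ∧ done: ok ∧ done
Before seen := done → seen: ok ∧ done
Before havoc seen: ok ∧ done
Before done := seen: ok ∧ seen
Answer: WP = ok ∧ seen


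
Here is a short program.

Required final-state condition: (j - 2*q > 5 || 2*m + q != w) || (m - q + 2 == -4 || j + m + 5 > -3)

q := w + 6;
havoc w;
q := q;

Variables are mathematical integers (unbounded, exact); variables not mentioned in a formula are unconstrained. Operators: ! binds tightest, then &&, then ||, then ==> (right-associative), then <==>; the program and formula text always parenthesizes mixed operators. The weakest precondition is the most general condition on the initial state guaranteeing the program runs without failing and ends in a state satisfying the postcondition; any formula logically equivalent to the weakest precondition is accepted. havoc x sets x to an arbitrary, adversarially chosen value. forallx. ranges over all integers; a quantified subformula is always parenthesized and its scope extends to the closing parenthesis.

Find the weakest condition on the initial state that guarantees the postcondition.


Working backward. After the program, the postcondition (j - 2*q > 5 || 2*m + q != w) || (m - q + 2 == -4 || j + m + 5 > -3) must hold; in canonical form it is j > 2*q + 5 || 2*m + q != w || m == q - 6 || j + m > -8.
Before q := q: j > 2*q + 5 || 2*m + q != w || m == q - 6 || j + m > -8
Before havoc w: forall w_1. (j > 2*q + 5 || 2*m + q != w_1 || m == q - 6 || j + m > -8)
Before q := w + 6: forall w_1. (j > 2*w + 17 || 2*m + w != w_1 - 6 || m == w || j + m > -8)
Answer: WP = forall w_1. (j > 2*w + 17 || 2*m + w != w_1 - 6 || m == w || j + m > -8)


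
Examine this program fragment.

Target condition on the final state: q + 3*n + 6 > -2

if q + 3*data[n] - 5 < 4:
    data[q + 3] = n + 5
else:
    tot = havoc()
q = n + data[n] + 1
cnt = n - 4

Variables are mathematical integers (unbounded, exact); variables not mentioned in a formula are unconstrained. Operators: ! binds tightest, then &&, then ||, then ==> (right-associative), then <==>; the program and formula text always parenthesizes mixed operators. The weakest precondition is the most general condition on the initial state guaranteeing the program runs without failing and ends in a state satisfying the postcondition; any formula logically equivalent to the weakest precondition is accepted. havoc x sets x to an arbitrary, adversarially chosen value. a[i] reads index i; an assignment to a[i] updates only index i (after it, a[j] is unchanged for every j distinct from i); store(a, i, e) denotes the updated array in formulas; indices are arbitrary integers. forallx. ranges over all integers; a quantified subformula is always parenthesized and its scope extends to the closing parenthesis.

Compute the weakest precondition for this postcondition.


Working backward. After the program, the postcondition q + 3*n + 6 > -2 must hold; in canonical form it is 3*n + q > -8.
Before cnt := n - 4: 3*n + q > -8
Before q := n + data[n] + 1: data[n] + 4*n > -9
Then branch requires store(data, q + 3, n + 5)[n] + 4*n > -9; else branch requires data[n] + 4*n > -9.
Before the if: (3*data[n] + q < 9 ==> store(data, q + 3, n + 5)[n] + 4*n > -9) && ((!(3*data[n] + q < 9)) ==> data[n] + 4*n > -9)
Answer: WP = (3*data[n] + q < 9 ==> store(data, q + 3, n + 5)[n] + 4*n > -9) && ((!(3*data[n] + q < 9)) ==> data[n] + 4*n > -9)


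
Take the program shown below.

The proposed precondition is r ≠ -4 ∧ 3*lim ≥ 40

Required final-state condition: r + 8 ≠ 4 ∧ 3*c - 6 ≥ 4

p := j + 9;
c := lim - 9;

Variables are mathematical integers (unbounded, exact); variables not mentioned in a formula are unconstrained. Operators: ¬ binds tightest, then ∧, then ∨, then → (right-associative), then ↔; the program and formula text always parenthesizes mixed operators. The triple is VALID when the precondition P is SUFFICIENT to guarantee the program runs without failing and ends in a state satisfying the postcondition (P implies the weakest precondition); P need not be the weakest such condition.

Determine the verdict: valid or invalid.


Working backward. After the program, the postcondition r + 8 ≠ 4 ∧ 3*c - 6 ≥ 4 must hold; in canonical form it is r ≠ -4 ∧ 3*c ≥ 10.
Before c := lim - 9: r ≠ -4 ∧ 3*lim ≥ 37
Before p := j + 9: r ≠ -4 ∧ 3*lim ≥ 37
The weakest precondition is r ≠ -4 ∧ 3*lim ≥ 37.
Check whether r ≠ -4 ∧ 3*lim ≥ 40 implies it.
Every state satisfying the precondition satisfies the weakest precondition: the implication holds.
Answer: valid


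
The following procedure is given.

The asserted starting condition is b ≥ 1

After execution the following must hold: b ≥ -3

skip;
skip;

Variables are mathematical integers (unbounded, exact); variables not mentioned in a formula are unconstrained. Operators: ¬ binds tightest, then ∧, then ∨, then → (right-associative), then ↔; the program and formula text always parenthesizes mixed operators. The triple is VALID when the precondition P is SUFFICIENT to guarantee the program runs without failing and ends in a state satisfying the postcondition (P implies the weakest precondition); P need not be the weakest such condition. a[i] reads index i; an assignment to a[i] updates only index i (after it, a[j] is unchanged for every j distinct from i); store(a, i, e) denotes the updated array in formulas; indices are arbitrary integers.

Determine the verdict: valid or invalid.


Working backward. After the program, b ≥ -3 must hold.
Before skip: b ≥ -3
Before skip: b ≥ -3
The weakest precondition is b ≥ -3.
Check whether b ≥ 1 implies it.
Every state satisfying the precondition satisfies the weakest precondition: the implication holds.
Answer: valid


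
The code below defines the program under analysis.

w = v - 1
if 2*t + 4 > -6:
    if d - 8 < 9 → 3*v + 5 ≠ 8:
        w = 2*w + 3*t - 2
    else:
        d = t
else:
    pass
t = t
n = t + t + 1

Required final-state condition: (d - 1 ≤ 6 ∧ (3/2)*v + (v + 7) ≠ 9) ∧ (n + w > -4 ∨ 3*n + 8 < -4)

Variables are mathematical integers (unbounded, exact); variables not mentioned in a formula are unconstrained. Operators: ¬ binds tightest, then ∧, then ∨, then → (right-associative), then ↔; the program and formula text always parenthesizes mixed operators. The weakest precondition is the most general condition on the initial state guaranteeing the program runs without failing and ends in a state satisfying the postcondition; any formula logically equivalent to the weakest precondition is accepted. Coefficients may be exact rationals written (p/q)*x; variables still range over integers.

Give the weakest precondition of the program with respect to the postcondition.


Working backward. After the program, the postcondition (d - 1 ≤ 6 ∧ (3/2)*v + (v + 7) ≠ 9) ∧ (n + w > -4 ∨ 3*n + 8 < -4) must hold; in canonical form it is d ≤ 7 ∧ (5/2)*v ≠ 2 ∧ (n + w > -4 ∨ 3*n < -12).
Before n := t + t + 1: d ≤ 7 ∧ (5/2)*v ≠ 2 ∧ (2*t + w > -5 ∨ 6*t < -15)
Before t := t: d ≤ 7 ∧ (5/2)*v ≠ 2 ∧ (2*t + w > -5 ∨ 6*t < -15)
Then branch requires ((d < 17 → 3*v ≠ 3) → (d ≤ 7 ∧ (5/2)*v ≠ 2 ∧ (5*t + 2*w > -3 ∨ 6*t < -15))) ∧ ((¬(d < 17 → 3*v ≠ 3)) → (t ≤ 7 ∧ (5/2)*v ≠ 2 ∧ (2*t + w > -5 ∨ 6*t < -15))); else branch requires d ≤ 7 ∧ (5/2)*v ≠ 2 ∧ (2*t + w > -5 ∨ 6*t < -15).
Before the if: (2*t > -10 → (((d < 17 → 3*v ≠ 3) → (d ≤ 7 ∧ (5/2)*v ≠ 2 ∧ (5*t + 2*w > -3 ∨ 6*t < -15))) ∧ ((¬(d < 17 → 3*v ≠ 3)) → (t ≤ 7 ∧ (5/2)*v ≠ 2 ∧ (2*t + w > -5 ∨ 6*t < -15))))) ∧ ((¬(2*t > -10)) → (d ≤ 7 ∧ (5/2)*v ≠ 2 ∧ (2*t + w > -5 ∨ 6*t < -15)))
Before w := v - 1: (2*t > -10 → (((d < 17 → 3*v ≠ 3) → (d ≤ 7 ∧ (5/2)*v ≠ 2 ∧ (5*t + 2*v > -1 ∨ 6*t < -15))) ∧ ((¬(d < 17 → 3*v ≠ 3)) → (t ≤ 7 ∧ (5/2)*v ≠ 2 ∧ (2*t + v > -4 ∨ 6*t < -15))))) ∧ ((¬(2*t > -10)) → (d ≤ 7 ∧ (5/2)*v ≠ 2 ∧ (2*t + v > -4 ∨ 6*t < -15)))
Answer: WP = (2*t > -10 → (((d < 17 → 3*v ≠ 3) → (d ≤ 7 ∧ (5/2)*v ≠ 2 ∧ (5*t + 2*v > -1 ∨ 6*t < -15))) ∧ ((¬(d < 17 → 3*v ≠ 3)) → (t ≤ 7 ∧ (5/2)*v ≠ 2 ∧ (2*t + v > -4 ∨ 6*t < -15))))) ∧ ((¬(2*t > -10)) → (d ≤ 7 ∧ (5/2)*v ≠ 2 ∧ (2*t + v > -4 ∨ 6*t < -15)))


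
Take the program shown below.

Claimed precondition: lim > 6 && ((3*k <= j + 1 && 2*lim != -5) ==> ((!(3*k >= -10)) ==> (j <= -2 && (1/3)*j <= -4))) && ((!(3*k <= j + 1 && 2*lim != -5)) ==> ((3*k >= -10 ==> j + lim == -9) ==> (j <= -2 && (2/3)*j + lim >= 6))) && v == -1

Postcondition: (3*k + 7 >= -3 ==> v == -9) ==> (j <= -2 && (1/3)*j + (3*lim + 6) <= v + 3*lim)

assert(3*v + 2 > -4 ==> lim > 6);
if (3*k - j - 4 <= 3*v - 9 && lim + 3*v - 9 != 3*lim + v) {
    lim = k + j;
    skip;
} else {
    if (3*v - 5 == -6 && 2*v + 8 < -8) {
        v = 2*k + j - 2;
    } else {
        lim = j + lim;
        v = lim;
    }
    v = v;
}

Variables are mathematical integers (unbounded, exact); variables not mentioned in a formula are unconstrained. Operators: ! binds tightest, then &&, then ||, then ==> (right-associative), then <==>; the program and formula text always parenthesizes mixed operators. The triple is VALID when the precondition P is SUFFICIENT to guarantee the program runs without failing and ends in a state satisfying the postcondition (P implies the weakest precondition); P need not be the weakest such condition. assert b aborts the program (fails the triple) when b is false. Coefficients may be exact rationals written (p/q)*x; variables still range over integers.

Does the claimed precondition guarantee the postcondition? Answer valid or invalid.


Working backward. After the program, the postcondition (3*k + 7 >= -3 ==> v == -9) ==> (j <= -2 && (1/3)*j + (3*lim + 6) <= v + 3*lim) must hold; in canonical form it is (3*k >= -10 ==> v == -9) ==> (j <= -2 && (1/3)*j <= v - 6).
Then branch requires (3*k >= -10 ==> v == -9) ==> (j <= -2 && (1/3)*j <= v - 6); else branch requires ((3*v == -1 && 2*v < -16) ==> ((3*k >= -10 ==> j + 2*k == -7) ==> (j <= -2 && (2/3)*j + 2*k >= 8))) && ((!(3*v == -1 && 2*v < -16)) ==> ((3*k >= -10 ==> j + lim == -9) ==> (j <= -2 && (2/3)*j + lim >= 6))).
Before the if: ((3*k <= j + 3*v - 5 && 2*v != 2*lim + 9) ==> ((3*k >= -10 ==> v == -9) ==> (j <= -2 && (1/3)*j <= v - 6))) && ((!(3*k <= j + 3*v - 5 && 2*v != 2*lim + 9)) ==> (((3*v == -1 && 2*v < -16) ==> ((3*k >= -10 ==> j + 2*k == -7) ==> (j <= -2 && (2/3)*j + 2*k >= 8))) && ((!(3*v == -1 && 2*v < -16)) ==> ((3*k >= -10 ==> j + lim == -9) ==> (j <= -2 && (2/3)*j + lim >= 6)))))
Before assert 3*v + 2 > -4 ==> lim > 6: (3*v > -6 ==> lim > 6) && ((3*k <= j + 3*v - 5 && 2*v != 2*lim + 9) ==> ((3*k >= -10 ==> v == -9) ==> (j <= -2 && (1/3)*j <= v - 6))) && ((!(3*k <= j + 3*v - 5 && 2*v != 2*lim + 9)) ==> (((3*v == -1 && 2*v < -16) ==> ((3*k >= -10 ==> j + 2*k == -7) ==> (j <= -2 && (2/3)*j + 2*k >= 8))) && ((!(3*v == -1 && 2*v < -16)) ==> ((3*k >= -10 ==> j + lim == -9) ==> (j <= -2 && (2/3)*j + lim >= 6)))))
The weakest precondition is (3*v > -6 ==> lim > 6) && ((3*k <= j + 3*v - 5 && 2*v != 2*lim + 9) ==> ((3*k >= -10 ==> v == -9) ==> (j <= -2 && (1/3)*j <= v - 6))) && ((!(3*k <= j + 3*v - 5 && 2*v != 2*lim + 9)) ==> (((3*v == -1 && 2*v < -16) ==> ((3*k >= -10 ==> j + 2*k == -7) ==> (j <= -2 && (2/3)*j + 2*k >= 8))) && ((!(3*v == -1 && 2*v < -16)) ==> ((3*k >= -10 ==> j + lim == -9) ==> (j <= -2 && (2/3)*j + lim >= 6))))).
Check whether lim > 6 && ((3*k <= j + 1 && 2*lim != -5) ==> ((!(3*k >= -10)) ==> (j <= -2 && (1/3)*j <= -4))) && ((!(3*k <= j + 1 && 2*lim != -5)) ==> ((3*k >= -10 ==> j + lim == -9) ==> (j <= -2 && (2/3)*j + lim >= 6))) && v == -1 implies it.
Countermodel: at the initial state j = -16, k = -5, lim = 7, v = -1, the precondition holds but the weakest precondition fails.
Answer: invalid


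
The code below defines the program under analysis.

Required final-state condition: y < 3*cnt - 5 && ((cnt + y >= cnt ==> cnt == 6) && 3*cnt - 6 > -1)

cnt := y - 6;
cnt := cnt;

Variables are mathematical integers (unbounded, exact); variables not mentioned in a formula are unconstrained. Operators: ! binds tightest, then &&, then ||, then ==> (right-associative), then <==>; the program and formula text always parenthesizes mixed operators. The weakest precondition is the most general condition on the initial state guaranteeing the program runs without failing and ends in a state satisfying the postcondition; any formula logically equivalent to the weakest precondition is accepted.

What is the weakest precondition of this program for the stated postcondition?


Working backward. After the program, the postcondition y < 3*cnt - 5 && ((cnt + y >= cnt ==> cnt == 6) && 3*cnt - 6 > -1) must hold; in canonical form it is y < 3*cnt - 5 && (y >= 0 ==> cnt == 6) && 3*cnt > 5.
Before cnt := cnt: y < 3*cnt - 5 && (y >= 0 ==> cnt == 6) && 3*cnt > 5
Before cnt := y - 6: 2*y > 23 && (y >= 0 ==> y == 12) && 3*y > 23
Answer: WP = 2*y > 23 && (y >= 0 ==> y == 12) && 3*y > 23


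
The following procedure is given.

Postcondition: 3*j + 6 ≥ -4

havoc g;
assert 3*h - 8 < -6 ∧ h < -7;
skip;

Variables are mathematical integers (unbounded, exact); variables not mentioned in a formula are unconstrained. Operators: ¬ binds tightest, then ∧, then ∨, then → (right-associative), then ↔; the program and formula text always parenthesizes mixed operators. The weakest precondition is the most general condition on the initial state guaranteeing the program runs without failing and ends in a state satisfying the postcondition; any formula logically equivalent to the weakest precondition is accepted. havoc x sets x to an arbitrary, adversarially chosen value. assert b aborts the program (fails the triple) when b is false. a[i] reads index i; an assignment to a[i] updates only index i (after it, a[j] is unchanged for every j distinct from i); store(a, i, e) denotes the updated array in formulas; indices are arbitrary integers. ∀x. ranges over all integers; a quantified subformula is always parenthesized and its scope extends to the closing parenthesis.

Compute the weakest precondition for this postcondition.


Working backward. After the program, the postcondition 3*j + 6 ≥ -4 must hold; in canonical form it is 3*j ≥ -10.
Before skip: 3*j ≥ -10
Before assert 3*h - 8 < -6 ∧ h < -7: 3*h < 2 ∧ h < -7 ∧ 3*j ≥ -10
Before havoc g: 3*h < 2 ∧ h < -7 ∧ 3*j ≥ -10
Answer: WP = 3*h < 2 ∧ h < -7 ∧ 3*j ≥ -10


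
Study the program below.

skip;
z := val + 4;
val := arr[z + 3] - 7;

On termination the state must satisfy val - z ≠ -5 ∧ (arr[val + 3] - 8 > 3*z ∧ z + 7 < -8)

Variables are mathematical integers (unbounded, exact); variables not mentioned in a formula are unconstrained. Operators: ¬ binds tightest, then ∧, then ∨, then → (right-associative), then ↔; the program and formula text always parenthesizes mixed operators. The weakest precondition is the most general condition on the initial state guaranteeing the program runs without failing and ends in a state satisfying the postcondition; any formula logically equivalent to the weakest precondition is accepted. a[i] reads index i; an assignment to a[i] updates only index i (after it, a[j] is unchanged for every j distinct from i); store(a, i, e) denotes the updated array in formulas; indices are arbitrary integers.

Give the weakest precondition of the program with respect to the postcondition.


Working backward. After the program, the postcondition val - z ≠ -5 ∧ (arr[val + 3] - 8 > 3*z ∧ z + 7 < -8) must hold; in canonical form it is val ≠ z - 5 ∧ arr[val + 3] > 3*z + 8 ∧ z < -15.
Before val := arr[z + 3] - 7: arr[z + 3] ≠ z + 2 ∧ arr[arr[z + 3] - 4] > 3*z + 8 ∧ z < -15
Before z := val + 4: arr[val + 7] ≠ val + 6 ∧ arr[arr[val + 7] - 4] > 3*val + 20 ∧ val < -19
Before skip: arr[val + 7] ≠ val + 6 ∧ arr[arr[val + 7] - 4] > 3*val + 20 ∧ val < -19
Answer: WP = arr[val + 7] ≠ val + 6 ∧ arr[arr[val + 7] - 4] > 3*val + 20 ∧ val < -19


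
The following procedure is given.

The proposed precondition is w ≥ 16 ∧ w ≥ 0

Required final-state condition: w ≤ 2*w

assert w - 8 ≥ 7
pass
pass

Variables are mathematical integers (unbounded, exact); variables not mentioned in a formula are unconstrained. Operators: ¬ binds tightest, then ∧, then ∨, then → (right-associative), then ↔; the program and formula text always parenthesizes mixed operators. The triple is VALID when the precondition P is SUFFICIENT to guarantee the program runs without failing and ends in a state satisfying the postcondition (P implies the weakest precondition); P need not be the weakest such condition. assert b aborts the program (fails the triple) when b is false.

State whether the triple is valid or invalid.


Working backward. After the program, the postcondition w ≤ 2*w must hold; in canonical form it is w ≥ 0.
Before skip: w ≥ 0
Before skip: w ≥ 0
Before assert w - 8 ≥ 7: w ≥ 15 ∧ w ≥ 0
The weakest precondition is w ≥ 15 ∧ w ≥ 0.
Check whether w ≥ 16 ∧ w ≥ 0 implies it.
Every state satisfying the precondition satisfies the weakest precondition: the implication holds.
Answer: valid


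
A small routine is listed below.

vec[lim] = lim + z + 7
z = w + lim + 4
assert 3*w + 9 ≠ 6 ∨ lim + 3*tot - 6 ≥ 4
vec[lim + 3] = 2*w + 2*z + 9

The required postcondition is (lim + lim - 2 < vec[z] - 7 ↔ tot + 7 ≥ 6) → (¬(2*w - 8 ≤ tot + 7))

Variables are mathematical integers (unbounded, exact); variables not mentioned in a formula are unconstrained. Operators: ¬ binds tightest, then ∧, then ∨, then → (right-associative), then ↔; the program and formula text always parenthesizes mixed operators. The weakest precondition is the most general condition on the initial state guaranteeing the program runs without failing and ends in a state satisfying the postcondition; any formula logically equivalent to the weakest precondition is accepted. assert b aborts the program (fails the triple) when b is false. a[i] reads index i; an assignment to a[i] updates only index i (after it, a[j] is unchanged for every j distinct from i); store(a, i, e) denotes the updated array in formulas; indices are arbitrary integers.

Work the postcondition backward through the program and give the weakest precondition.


Working backward. After the program, the postcondition (lim + lim - 2 < vec[z] - 7 ↔ tot + 7 ≥ 6) → (¬(2*w - 8 ≤ tot + 7)) must hold; in canonical form it is (2*lim < vec[z] - 5 ↔ tot ≥ -1) → (¬(2*w ≤ tot + 15)).
Before vec[lim + 3] := 2*w + 2*z + 9: (2*lim < store(vec, lim + 3, 2*w + 2*z + 9)[z] - 5 ↔ tot ≥ -1) → (¬(2*w ≤ tot + 15))
Before assert 3*w + 9 ≠ 6 ∨ lim + 3*tot - 6 ≥ 4: (3*w ≠ -3 ∨ lim + 3*tot ≥ 10) ∧ ((2*lim < store(vec, lim + 3, 2*w + 2*z + 9)[z] - 5 ↔ tot ≥ -1) → (¬(2*w ≤ tot + 15)))
Before z := w + lim + 4: (3*w ≠ -3 ∨ lim + 3*tot ≥ 10) ∧ ((2*lim < store(vec, lim + 3, 2*lim + 4*w + 17)[lim + w + 4] - 5 ↔ tot ≥ -1) → (¬(2*w ≤ tot + 15)))
Before vec[lim] := lim + z + 7: (3*w ≠ -3 ∨ lim + 3*tot ≥ 10) ∧ ((2*lim < store(store(vec, lim, lim + z + 7), lim + 3, 2*lim + 4*w + 17)[lim + w + 4] - 5 ↔ tot ≥ -1) → (¬(2*w ≤ tot + 15)))
Answer: WP = (3*w ≠ -3 ∨ lim + 3*tot ≥ 10) ∧ ((2*lim < store(store(vec, lim, lim + z + 7), lim + 3, 2*lim + 4*w + 17)[lim + w + 4] - 5 ↔ tot ≥ -1) → (¬(2*w ≤ tot + 15)))


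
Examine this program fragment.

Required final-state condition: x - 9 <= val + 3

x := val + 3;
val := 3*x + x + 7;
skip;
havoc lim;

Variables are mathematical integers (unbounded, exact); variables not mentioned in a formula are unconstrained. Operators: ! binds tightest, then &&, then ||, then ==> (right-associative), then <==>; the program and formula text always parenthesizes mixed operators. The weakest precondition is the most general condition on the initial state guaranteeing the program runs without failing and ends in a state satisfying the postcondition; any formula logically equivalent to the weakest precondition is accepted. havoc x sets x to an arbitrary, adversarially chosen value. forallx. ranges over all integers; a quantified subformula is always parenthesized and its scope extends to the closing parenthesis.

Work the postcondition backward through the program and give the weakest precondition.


Working backward. After the program, the postcondition x - 9 <= val + 3 must hold; in canonical form it is x <= val + 12.
Before havoc lim: x <= val + 12
Before skip: x <= val + 12
Before val := 3*x + x + 7: 3*x >= -19
Before x := val + 3: 3*val >= -28
Answer: WP = 3*val >= -28


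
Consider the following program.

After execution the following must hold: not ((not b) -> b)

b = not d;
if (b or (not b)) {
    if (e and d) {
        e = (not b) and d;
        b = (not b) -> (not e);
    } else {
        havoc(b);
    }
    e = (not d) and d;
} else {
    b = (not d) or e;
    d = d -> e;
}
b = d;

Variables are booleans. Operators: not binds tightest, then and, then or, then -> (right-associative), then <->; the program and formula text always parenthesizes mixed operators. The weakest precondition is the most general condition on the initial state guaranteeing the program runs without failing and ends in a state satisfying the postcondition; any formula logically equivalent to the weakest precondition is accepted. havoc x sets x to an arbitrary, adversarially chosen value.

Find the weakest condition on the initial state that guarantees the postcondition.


Working backward. After the program, not ((not b) -> b) must hold.
Before b := d: not ((not d) -> d)
Then branch requires ((e and d) -> (not ((not d) -> d))) and ((not (e and d)) -> (not ((not d) -> d))); else branch requires not ((not (d -> e)) -> (d -> e)).
Before the if: ((e and d) -> (not ((not d) -> d))) and ((not (e and d)) -> (not ((not d) -> d)))
Before b := not d: ((e and d) -> (not ((not d) -> d))) and ((not (e and d)) -> (not ((not d) -> d)))
Answer: WP = ((e and d) -> (not ((not d) -> d))) and ((not (e and d)) -> (not ((not d) -> d)))


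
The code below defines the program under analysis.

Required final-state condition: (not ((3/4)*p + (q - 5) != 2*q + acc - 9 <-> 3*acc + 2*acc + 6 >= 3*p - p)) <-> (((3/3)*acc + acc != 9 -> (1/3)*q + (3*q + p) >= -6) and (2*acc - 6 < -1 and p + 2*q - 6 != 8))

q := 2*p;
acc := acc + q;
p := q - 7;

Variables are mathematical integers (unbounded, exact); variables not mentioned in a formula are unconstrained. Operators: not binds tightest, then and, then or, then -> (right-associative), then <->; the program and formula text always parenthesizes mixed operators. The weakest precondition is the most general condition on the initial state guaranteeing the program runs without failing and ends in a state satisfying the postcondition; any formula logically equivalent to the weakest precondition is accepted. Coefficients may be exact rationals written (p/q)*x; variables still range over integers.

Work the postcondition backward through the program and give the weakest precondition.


Working backward. After the program, the postcondition (not ((3/4)*p + (q - 5) != 2*q + acc - 9 <-> 3*acc + 2*acc + 6 >= 3*p - p)) <-> (((3/3)*acc + acc != 9 -> (1/3)*q + (3*q + p) >= -6) and (2*acc - 6 < -1 and p + 2*q - 6 != 8)) must hold; in canonical form it is (not ((3/4)*p != acc + q - 4 <-> 5*acc >= 2*p - 6)) <-> ((2*acc != 9 -> p + (10/3)*q >= -6) and 2*acc < 5 and p + 2*q != 14).
Before p := q - 7: (not (acc + (1/4)*q != -5/4 <-> 5*acc >= 2*q - 20)) <-> ((2*acc != 9 -> (13/3)*q >= 1) and 2*acc < 5 and 3*q != 21)
Before acc := acc + q: (not (acc + (5/4)*q != -5/4 <-> 5*acc + 3*q >= -20)) <-> ((2*acc + 2*q != 9 -> (13/3)*q >= 1) and 2*acc + 2*q < 5 and 3*q != 21)
Before q := 2*p: (not (acc + (5/2)*p != -5/4 <-> 5*acc + 6*p >= -20)) <-> ((2*acc + 4*p != 9 -> (26/3)*p >= 1) and 2*acc + 4*p < 5 and 6*p != 21)
Answer: WP = (not (acc + (5/2)*p != -5/4 <-> 5*acc + 6*p >= -20)) <-> ((2*acc + 4*p != 9 -> (26/3)*p >= 1) and 2*acc + 4*p < 5 and 6*p != 21)
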